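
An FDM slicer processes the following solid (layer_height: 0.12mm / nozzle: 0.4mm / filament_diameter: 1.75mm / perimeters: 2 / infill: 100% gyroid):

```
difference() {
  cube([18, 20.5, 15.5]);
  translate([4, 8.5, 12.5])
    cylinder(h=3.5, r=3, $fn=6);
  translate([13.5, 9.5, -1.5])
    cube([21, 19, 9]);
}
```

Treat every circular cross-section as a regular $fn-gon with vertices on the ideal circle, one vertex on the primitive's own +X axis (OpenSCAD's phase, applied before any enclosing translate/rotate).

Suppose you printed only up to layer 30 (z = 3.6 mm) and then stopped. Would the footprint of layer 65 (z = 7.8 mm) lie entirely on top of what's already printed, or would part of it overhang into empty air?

Compare the two slices. At z = 3.6: the 18×20.5 cube contributes its full rectangle (area 369.00 mm²); the cylinder at (4, 8.5) does not reach this height (z outside [12.5, 16]); the cube at (13.5, 9.5) is present — its section is the full 21×19 rectangle (area 399.00 mm²); After the difference (first − rest): starting from the 18×20.5 cube (369.00 mm²), the 21×19 cube at (13.5, 9.5) partially overlaps it — only the 49.50 mm² overlap (of its 399.00 mm²) is removed, clipping the outline — area = 319.50 mm². At z = 7.8: the 18×20.5 cube contributes its full rectangle (area 369.00 mm²); the cylinder at (4, 8.5) does not reach this height (z outside [12.5, 16]); the cube at (13.5, 9.5) is not intersected at this z (z outside [-1.5, 7.5]); After the difference (first − rest): none of the subtracted shapes is present at this height, so the 18×20.5 cube is unchanged — area = 369.00 mm². Checking containment: at z = 7.8 the cross-section extends beyond the z = 3.6 cross-section by about 49.50 mm².

part overhangs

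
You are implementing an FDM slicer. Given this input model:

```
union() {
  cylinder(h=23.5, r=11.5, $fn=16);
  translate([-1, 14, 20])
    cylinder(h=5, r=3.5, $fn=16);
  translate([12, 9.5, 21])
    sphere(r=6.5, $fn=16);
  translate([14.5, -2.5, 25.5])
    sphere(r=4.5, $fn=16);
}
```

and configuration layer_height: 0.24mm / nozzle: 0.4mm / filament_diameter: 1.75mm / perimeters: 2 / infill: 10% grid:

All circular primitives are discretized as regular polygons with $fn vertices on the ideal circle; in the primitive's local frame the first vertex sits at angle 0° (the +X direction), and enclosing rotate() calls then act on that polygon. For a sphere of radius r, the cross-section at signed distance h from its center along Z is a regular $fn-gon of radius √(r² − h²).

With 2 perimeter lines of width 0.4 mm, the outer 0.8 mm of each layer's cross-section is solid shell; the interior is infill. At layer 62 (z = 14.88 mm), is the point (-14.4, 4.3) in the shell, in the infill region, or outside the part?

At z = 14.88 mm: the r=11.5 cylinder contributes a regular 16-gon of circumradius 11.5; the cylinder at (-1, 14) is absent (z outside [20, 25]); the r=6.5 sphere at (12, 9.5) contributes a regular 16-gon of circumradius √(6.5²−6.12²) = 2.190; the sphere at (14.5, -2.5) is absent (|z−center|=10.620 > r=4.5); Combining (union): the 2 present regions are separate (no shared area or edge), so areas and boundary lengths simply add and each stays a separate island — 2 connected regions. Overall, the cross-section has 2 separate islands. The nearest boundary edge runs (-11.50, 0.00)→(-10.62, 4.40); distance from the point to it = 3.68 mm. The point is not inside any of the regions above, so it lies outside the cross-section (3.68 mm from the nearest boundary).

outside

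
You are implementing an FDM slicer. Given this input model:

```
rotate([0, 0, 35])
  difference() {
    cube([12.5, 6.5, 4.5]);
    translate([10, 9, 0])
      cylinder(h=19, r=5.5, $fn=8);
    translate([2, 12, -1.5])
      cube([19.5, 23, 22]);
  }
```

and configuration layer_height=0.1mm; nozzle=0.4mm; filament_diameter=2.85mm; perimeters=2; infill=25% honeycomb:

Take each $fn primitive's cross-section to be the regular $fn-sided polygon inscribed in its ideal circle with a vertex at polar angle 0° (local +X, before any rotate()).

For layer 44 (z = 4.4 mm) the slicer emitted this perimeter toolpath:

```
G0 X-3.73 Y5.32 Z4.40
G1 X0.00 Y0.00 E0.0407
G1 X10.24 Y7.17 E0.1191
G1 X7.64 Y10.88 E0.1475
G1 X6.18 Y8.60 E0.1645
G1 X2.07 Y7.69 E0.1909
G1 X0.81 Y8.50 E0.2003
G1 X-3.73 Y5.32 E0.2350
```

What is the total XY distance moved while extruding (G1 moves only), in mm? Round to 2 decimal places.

37.49 mm

Sum the Euclidean lengths of each G1 segment: total = 37.49 mm.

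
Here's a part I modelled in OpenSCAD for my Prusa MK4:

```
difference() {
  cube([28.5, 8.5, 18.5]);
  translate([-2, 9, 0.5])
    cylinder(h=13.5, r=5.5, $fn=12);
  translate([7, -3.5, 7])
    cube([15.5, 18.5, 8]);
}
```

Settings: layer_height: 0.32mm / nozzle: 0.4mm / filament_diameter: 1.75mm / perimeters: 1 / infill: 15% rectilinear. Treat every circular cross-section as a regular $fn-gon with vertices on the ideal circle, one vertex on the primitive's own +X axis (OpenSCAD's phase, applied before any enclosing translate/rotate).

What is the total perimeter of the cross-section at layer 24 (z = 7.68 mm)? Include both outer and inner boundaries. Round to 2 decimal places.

At z = 7.68 mm: the 28.5×8.5 cube contributes its full rectangle (perimeter 74.00 mm); the cylinder at (-2, 9): section is a regular 12-gon, circumradius r=5.5 (perimeter = 2·12·5.500·sin(180°/12) = 34.16 mm); the 15.5×18.5 cube at (7, -3.5) contributes its full rectangle (perimeter 68.00 mm); Subtracting the remaining from the first: starting from the 28.5×8.5 cube, the r=5.5 cylinder at (-2, 9) partially overlaps it — only the 10.51 mm² overlap (of its 90.75 mm²) is removed, clipping the outline; the 15.5×18.5 cube at (7, -3.5) partially overlaps it — only the 131.75 mm² overlap (of its 286.75 mm²) is removed, clipping the outline — boundary = 58.12 mm. Overall, the cross-section has 2 separate islands. Total boundary length (outer) = 58.12 mm.

58.12 mm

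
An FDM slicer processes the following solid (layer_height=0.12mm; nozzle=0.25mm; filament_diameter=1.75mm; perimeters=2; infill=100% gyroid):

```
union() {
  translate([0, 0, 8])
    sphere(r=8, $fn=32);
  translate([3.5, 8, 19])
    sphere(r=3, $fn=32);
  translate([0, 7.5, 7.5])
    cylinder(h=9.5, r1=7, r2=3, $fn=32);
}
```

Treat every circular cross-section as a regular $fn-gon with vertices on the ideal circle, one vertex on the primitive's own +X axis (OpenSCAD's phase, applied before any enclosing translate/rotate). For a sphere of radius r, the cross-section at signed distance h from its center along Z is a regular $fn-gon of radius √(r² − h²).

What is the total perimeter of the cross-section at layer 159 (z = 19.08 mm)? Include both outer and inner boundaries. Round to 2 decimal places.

18.81 mm

At z = 19.08 mm: the sphere is absent (|z−center|=11.080 > r=8); the r=3 sphere at (3.5, 8) contributes a regular 32-gon of circumradius √(3²−0.08²) = 2.999 (perimeter = 2·32·2.999·sin(180°/32) = 18.81 mm); the cone at (0, 7.5) does not reach this height (z outside [7.5, 17]); Taking the union: only the r=3 sphere at (3.5, 8) is present, so the union is just that shape — boundary = 18.81 mm. Overall, the cross-section is a single solid region. Total boundary length (outer) = 18.81 mm.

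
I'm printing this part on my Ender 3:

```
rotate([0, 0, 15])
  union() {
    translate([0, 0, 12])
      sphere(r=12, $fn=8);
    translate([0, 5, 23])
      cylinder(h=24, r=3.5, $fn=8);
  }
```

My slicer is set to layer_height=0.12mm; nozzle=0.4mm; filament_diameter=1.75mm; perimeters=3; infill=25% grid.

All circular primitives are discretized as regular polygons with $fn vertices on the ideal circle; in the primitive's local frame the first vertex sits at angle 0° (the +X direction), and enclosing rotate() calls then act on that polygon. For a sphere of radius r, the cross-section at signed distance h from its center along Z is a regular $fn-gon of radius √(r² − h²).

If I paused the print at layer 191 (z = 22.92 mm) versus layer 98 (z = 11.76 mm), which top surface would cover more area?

Layer 191 (z = 22.92): the r=12 sphere slices to a regular 8-gon of circumradius 4.975 (√(r²−h²) with h=10.92 from center) (area = (8/2)·4.975²·sin(360°/8) = 70.01 mm²); the cylinder at (0, 5) is absent (z outside [23, 47]); Taking the union: only the r=12 sphere is present, so the union is just that shape — area = 70.01 mm²; (rotated 15° about Z; rotation is an isometry so areas/perimeters/island counts are preserved). So its area = 70.01 mm². Layer 98 (z = 11.76): the r=12 sphere slices to a regular 8-gon of circumradius 11.998 (√(r²−h²) with h=0.24 from center) (area = (8/2)·11.998²·sin(360°/8) = 407.13 mm²); the cylinder at (0, 5) is absent (z outside [23, 47]); Combining (union): only the r=12 sphere is present, so the union is just that shape — area = 407.13 mm²; (rotated 15° about Z; rotation is an isometry so areas/perimeters/island counts are preserved). So its area = 407.13 mm². Layer 98 is larger (407.13 vs 70.01 mm²).

layer 98 (z = 11.76 mm)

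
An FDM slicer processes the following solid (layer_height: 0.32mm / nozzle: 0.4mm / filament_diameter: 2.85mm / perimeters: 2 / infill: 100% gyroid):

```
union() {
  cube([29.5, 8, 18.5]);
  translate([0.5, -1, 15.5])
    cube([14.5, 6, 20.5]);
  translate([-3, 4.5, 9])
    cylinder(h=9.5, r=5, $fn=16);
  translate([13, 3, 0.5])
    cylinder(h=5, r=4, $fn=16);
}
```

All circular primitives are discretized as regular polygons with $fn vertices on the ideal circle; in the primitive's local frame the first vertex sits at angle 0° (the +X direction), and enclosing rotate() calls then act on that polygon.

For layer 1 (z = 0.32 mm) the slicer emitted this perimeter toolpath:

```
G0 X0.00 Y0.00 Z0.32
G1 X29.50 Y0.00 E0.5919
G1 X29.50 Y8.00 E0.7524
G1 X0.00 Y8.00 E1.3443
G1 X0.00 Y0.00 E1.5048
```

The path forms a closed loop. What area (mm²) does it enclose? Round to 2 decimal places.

236.00 mm²

Apply the shoelace formula to the sequence of (X, Y) vertices; enclosed area = 236.00 mm².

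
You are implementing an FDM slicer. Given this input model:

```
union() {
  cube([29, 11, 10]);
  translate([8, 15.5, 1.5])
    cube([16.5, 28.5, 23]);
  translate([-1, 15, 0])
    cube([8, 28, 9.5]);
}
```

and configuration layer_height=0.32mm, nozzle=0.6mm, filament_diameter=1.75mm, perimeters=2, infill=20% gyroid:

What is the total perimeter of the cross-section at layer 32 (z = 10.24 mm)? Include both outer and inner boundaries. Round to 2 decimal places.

90.00 mm

At z = 10.24 mm: the cube does not reach this height (z outside [0, 10]); the cube at (8, 15.5) (footprint 16.5×28.5) is included at this height (perimeter 90.00 mm); the cube at (-1, 15) does not reach this height (z outside [0, 9.5]); Taking the union: only the 16.5×28.5 cube at (8, 15.5) is present, so the union is just that shape — boundary = 90.00 mm. Overall, the cross-section is a single solid region. Total boundary length (outer) = 90.00 mm.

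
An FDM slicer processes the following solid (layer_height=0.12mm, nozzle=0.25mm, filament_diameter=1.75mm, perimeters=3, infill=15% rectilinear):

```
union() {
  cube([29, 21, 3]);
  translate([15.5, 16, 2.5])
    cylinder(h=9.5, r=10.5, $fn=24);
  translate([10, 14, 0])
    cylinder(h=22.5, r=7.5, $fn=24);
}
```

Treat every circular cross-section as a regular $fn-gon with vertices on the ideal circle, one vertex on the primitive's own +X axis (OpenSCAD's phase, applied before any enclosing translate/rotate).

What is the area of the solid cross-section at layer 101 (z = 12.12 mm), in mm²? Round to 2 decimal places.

At z = 12.12 mm: the cube is not intersected at this z (z outside [0, 3]); the cylinder at (15.5, 16) does not reach this height (z outside [2.5, 12]); the cylinder at (10, 14): section is a regular 24-gon, circumradius r=7.5 (area = (24/2)·7.500²·sin(360°/24) = 174.70 mm²); Taking the union: only the r=7.5 cylinder at (10, 14) is present, so the union is just that shape — area = 174.70 mm². Overall, the cross-section is a single solid region. Net area = 174.70 mm².

174.70 mm²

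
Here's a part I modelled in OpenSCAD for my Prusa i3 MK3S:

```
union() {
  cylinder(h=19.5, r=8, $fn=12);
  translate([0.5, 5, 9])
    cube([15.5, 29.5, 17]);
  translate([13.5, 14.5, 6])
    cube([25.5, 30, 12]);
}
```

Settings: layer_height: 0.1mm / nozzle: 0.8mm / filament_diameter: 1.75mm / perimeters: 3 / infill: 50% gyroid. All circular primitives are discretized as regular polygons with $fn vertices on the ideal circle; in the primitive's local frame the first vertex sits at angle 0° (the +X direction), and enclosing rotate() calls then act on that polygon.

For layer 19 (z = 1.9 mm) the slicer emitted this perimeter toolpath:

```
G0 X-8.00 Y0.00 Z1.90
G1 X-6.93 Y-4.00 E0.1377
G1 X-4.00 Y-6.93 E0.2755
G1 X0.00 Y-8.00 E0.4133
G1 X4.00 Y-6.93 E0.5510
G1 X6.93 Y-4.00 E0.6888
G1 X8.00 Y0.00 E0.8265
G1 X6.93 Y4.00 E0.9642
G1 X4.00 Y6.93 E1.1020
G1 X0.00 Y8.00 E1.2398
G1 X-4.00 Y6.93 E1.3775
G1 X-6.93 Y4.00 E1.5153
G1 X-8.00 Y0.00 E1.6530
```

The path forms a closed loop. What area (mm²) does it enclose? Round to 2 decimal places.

192.05 mm²

Apply the shoelace formula to the sequence of (X, Y) vertices; enclosed area = 192.05 mm².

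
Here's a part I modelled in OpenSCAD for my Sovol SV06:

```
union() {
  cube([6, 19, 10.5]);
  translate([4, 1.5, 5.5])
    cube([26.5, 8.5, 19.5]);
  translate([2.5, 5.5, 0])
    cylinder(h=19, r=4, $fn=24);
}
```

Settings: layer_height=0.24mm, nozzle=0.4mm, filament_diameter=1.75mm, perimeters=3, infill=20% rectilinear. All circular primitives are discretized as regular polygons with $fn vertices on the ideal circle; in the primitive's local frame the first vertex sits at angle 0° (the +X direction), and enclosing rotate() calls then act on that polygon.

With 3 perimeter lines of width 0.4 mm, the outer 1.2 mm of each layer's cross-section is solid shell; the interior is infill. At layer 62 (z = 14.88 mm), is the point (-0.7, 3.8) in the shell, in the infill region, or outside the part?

At z = 14.88 mm: the cube is not intersected at this z (z outside [0, 10.5]); the cube at (4, 1.5) (footprint 26.5×8.5) is included at this height; the r=4 cylinder at (2.5, 5.5) contributes a regular 24-gon of circumradius 4; Merging all regions: the regions partially overlap (shared area 13.20 mm²), so overlapping operands fuse into one piece — 1 connected region. Overall, the cross-section is a single solid region. The nearest boundary edge runs (-0.96, 3.50)→(-1.36, 4.46); distance from the point to it = 0.36 mm. The point is inside the cross-section, 0.36 mm from the nearest boundary — within the 1.2 mm shell band (3 × 0.4).

shell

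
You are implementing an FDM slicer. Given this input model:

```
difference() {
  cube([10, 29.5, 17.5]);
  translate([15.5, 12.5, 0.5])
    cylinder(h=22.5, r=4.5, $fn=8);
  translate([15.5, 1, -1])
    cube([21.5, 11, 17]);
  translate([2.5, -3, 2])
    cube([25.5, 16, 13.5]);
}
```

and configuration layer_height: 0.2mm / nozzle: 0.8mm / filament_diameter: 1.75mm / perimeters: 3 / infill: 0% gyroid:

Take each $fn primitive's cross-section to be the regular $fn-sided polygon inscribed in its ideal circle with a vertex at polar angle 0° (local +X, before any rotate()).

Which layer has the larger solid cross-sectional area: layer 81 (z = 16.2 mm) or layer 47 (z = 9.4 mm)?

Layer 81 (z = 16.2): the cube is present — its section is the full 10×29.5 rectangle (area 295.00 mm²); the r=4.5 cylinder at (15.5, 12.5) contributes a regular 8-gon of circumradius 4.5 (area = (8/2)·4.500²·sin(360°/8) = 57.28 mm²); the cube at (15.5, 1) does not reach this height (z outside [-1, 16]); the cube at (2.5, -3) is not intersected at this z (z outside [2, 15.5]); After the difference (first − rest): starting from the 10×29.5 cube (295.00 mm²), the r=4.5 cylinder at (15.5, 12.5) misses the remaining region (no effect) — area = 295.00 mm². So its area = 295.00 mm². Layer 47 (z = 9.4): the cube (footprint 10×29.5) is included at this height (area 295.00 mm²); the cylinder at (15.5, 12.5): section is a regular 8-gon, circumradius r=4.5 (area = (8/2)·4.500²·sin(360°/8) = 57.28 mm²); the cube at (15.5, 1) is present — its section is the full 21.5×11 rectangle (area 236.50 mm²); the 25.5×16 cube at (2.5, -3) contributes its full rectangle (area 408.00 mm²); Subtracting the remaining from the first: starting from the 10×29.5 cube (295.00 mm²), the r=4.5 cylinder at (15.5, 12.5) misses the remaining region (no effect); the 21.5×11 cube at (15.5, 1) misses the remaining region (no effect); the 25.5×16 cube at (2.5, -3) partially overlaps it — only the 97.50 mm² overlap (of its 408.00 mm²) is removed, clipping the outline — area = 197.50 mm². So its area = 197.50 mm². Layer 81 is larger (295.00 vs 197.50 mm²).

layer 81 (z = 16.2 mm)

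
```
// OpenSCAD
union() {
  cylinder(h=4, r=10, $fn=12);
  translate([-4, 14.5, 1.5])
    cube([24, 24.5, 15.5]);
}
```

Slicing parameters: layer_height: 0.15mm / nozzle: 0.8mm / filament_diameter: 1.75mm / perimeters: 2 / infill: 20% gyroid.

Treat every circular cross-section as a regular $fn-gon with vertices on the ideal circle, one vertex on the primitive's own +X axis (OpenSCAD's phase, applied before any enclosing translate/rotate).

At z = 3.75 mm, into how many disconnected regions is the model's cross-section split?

2

At z = 3.75 mm: the r=10 cylinder gives a regular 12-gon of circumradius 10 (constant along its height); the cube at (-4, 14.5) (footprint 24×24.5) is included at this height; Merging all regions: the 2 present regions are separate (no shared area or edge), so areas and boundary lengths simply add and each stays a separate island — 2 connected regions. The result has 2 disconnected regions.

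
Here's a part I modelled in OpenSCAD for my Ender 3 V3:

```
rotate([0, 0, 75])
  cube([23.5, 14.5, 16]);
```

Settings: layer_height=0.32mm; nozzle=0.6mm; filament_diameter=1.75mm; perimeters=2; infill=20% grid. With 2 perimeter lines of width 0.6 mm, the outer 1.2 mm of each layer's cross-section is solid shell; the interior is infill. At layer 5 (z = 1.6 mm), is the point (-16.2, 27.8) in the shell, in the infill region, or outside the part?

outside

At z = 1.6 mm: the 23.5×14.5 cube contributes its full rectangle; (whole slice rotated 75° about Z — lengths, areas and connectivity unchanged). Overall, the cross-section is a single solid region. Undo the 75° rotation: the query point maps to (22.660, 22.843) in the un-rotated model frame. The nearest boundary edge runs (23.50, 14.50)→(0.00, 14.50); distance from the point to it = 8.34 mm. The point is not inside any of the regions above, so it lies outside the cross-section (8.34 mm from the nearest boundary).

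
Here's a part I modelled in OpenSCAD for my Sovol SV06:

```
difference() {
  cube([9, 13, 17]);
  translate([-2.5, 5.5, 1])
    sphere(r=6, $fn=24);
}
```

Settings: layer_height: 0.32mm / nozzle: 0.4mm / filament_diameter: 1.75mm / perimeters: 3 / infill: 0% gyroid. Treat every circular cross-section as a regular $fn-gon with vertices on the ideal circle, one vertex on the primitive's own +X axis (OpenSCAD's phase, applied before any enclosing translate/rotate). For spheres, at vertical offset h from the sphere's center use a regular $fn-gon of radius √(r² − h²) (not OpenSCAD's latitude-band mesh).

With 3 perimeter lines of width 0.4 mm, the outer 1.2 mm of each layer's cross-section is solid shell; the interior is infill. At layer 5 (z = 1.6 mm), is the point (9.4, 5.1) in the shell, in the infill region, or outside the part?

At z = 1.6 mm: the 9×13 cube contributes its full rectangle; the r=6 sphere at (-2.5, 5.5) contributes a regular 24-gon of circumradius √(6²−0.6²) = 5.970; Taking the first minus the rest: starting from the 9×13 cube, the r=6 sphere at (-2.5, 5.5) partially overlaps it — only the 26.58 mm² overlap (of its 110.69 mm²) is removed, clipping the outline — 1 connected region. Overall, the cross-section is a single solid region. The nearest boundary edge runs (9.00, 13.00)→(9.00, 0.00); distance from the point to it = 0.40 mm. The point is not inside any of the regions above, so it lies outside the cross-section (0.40 mm from the nearest boundary).

outside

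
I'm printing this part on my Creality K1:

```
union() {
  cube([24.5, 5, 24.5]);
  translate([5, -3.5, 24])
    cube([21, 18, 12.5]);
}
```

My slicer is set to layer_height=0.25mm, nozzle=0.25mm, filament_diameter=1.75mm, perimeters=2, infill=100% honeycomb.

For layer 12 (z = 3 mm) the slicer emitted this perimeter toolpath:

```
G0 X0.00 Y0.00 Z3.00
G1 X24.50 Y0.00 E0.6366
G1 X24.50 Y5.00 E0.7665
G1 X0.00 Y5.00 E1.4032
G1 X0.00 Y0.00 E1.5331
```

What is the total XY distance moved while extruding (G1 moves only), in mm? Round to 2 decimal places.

Sum the Euclidean lengths of each G1 segment: total = 59.00 mm.

59.00 mm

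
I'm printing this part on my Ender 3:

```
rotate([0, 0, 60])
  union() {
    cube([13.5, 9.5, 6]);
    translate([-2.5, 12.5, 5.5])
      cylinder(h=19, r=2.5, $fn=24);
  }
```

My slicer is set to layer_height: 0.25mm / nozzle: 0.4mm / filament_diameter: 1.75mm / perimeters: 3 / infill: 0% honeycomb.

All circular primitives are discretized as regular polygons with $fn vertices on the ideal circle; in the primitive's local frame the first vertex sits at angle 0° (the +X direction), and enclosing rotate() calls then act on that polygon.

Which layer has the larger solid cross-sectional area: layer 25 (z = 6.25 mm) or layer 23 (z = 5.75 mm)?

layer 23 (z = 5.75 mm)

Layer 25 (z = 6.25): the cube is not intersected at this z (z outside [0, 6]); the r=2.5 cylinder at (-2.5, 12.5) contributes a regular 24-gon of circumradius 2.5 (area = (24/2)·2.500²·sin(360°/24) = 19.41 mm²); Combining (union): only the r=2.5 cylinder at (-2.5, 12.5) is present, so the union is just that shape — area = 19.41 mm²; (rotated 60° about Z; rotation is an isometry so areas/perimeters/island counts are preserved). So its area = 19.41 mm². Layer 23 (z = 5.75): the cube (footprint 13.5×9.5) is included at this height (area 128.25 mm²); the r=2.5 cylinder at (-2.5, 12.5) contributes a regular 24-gon of circumradius 2.5 (area = (24/2)·2.500²·sin(360°/24) = 19.41 mm²); Merging all regions: the 2 present regions are separate (no shared area or edge), so areas and boundary lengths simply add and each stays a separate island — area = 147.66 mm²; (rotated 60° about Z; rotation is an isometry so areas/perimeters/island counts are preserved). So its area = 147.66 mm². Layer 23 is larger (147.66 vs 19.41 mm²).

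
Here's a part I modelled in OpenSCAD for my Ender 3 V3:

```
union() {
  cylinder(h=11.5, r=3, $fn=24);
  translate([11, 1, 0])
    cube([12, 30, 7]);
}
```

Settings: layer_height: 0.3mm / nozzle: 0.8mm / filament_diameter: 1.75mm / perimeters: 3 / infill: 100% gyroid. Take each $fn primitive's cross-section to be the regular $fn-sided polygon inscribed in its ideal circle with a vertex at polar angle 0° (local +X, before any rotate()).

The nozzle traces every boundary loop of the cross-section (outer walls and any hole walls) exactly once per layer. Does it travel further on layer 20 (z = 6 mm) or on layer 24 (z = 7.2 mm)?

Layer 20 (z = 6): the r=3 cylinder contributes a regular 24-gon of circumradius 3 (perimeter = 2·24·3.000·sin(180°/24) = 18.80 mm); the cube at (11, 1) (footprint 12×30) is included at this height (perimeter 84.00 mm); Merging all regions: the 2 present regions are separate (no shared area or edge), so areas and boundary lengths simply add and each stays a separate island — boundary = 102.80 mm. So its perimeter = 102.80 mm. Layer 24 (z = 7.2): the cylinder: section is a regular 24-gon, circumradius r=3 (perimeter = 2·24·3.000·sin(180°/24) = 18.80 mm); the cube at (11, 1) is not intersected at this z (z outside [0, 7]); Taking the union: only the r=3 cylinder is present, so the union is just that shape — boundary = 18.80 mm. So its perimeter = 18.80 mm. Layer 20 is larger (102.80 vs 18.80 mm).

layer 20 (z = 6 mm)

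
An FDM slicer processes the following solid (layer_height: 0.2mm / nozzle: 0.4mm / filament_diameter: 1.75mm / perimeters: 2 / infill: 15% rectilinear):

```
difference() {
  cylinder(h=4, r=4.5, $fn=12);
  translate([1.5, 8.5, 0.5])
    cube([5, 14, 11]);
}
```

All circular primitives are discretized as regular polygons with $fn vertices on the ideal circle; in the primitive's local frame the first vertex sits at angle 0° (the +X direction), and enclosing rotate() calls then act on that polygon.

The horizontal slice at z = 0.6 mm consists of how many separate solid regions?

At z = 0.6 mm: the cylinder: section is a regular 12-gon, circumradius r=4.5; the cube at (1.5, 8.5) is present — its section is the full 5×14 rectangle; Taking the first minus the rest: starting from the r=4.5 cylinder, the 5×14 cube at (1.5, 8.5) misses the remaining region (no effect) — 1 connected region. The result has 1 disconnected region.

1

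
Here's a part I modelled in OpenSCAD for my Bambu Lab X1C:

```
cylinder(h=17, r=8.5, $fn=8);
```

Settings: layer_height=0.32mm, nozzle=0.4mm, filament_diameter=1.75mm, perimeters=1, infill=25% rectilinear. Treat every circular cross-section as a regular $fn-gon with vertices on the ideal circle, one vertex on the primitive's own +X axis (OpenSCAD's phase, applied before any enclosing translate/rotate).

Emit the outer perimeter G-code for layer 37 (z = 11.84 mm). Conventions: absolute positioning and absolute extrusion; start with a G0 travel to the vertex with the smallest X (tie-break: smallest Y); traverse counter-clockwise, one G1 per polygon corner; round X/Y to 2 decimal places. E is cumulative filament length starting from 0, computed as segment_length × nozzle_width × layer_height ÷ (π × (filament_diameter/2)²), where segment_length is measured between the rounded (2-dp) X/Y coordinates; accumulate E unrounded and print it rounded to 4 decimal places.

At z = 11.84 mm: the cylinder: section is a regular 8-gon, circumradius r=8.5. The outline is a single polygon with 8 vertices. Extrusion per mm of travel: 0.4 × 0.32 / (π × 0.875²) = 0.053216. Accumulating E over each segment gives final E = 2.7695.

G0 X-8.50 Y0.00 Z11.84
G1 X-6.01 Y-6.01 E0.3462
G1 X0.00 Y-8.50 E0.6924
G1 X6.01 Y-6.01 E1.0386
G1 X8.50 Y0.00 E1.3848
G1 X6.01 Y6.01 E1.7310
G1 X0.00 Y8.50 E2.0772
G1 X-6.01 Y6.01 E2.4233
G1 X-8.50 Y0.00 E2.7695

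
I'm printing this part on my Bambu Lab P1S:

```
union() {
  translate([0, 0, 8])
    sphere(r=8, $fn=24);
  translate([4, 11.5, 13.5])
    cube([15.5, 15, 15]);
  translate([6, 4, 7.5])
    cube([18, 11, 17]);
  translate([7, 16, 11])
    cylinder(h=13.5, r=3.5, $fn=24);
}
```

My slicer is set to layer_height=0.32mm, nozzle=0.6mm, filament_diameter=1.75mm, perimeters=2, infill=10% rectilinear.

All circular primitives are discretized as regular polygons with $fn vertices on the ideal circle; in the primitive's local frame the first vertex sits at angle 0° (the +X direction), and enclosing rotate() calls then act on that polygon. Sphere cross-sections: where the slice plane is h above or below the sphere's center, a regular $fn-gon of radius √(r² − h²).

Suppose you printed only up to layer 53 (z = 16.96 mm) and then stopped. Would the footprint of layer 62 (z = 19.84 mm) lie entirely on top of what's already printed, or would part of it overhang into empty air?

Compare the two slices. At z = 16.96: the sphere does not reach this height (|z−center|=8.960 > r=8); the cube at (4, 11.5) (footprint 15.5×15) is included at this height (area 232.50 mm²); the 18×11 cube at (6, 4) contributes its full rectangle (area 198.00 mm²); the r=3.5 cylinder at (7, 16) gives a regular 24-gon of circumradius 3.5 (constant along its height) (area = (24/2)·3.500²·sin(360°/24) = 38.05 mm²); Taking the union: the regions partially overlap — summed areas 468.55 mm² minus the doubly-counted overlap 84.15 mm² gives 384.40 mm² — area = 384.40 mm². At z = 19.84: the sphere is absent (|z−center|=11.840 > r=8); the 15.5×15 cube at (4, 11.5) contributes its full rectangle (area 232.50 mm²); the cube at (6, 4) is present — its section is the full 18×11 rectangle (area 198.00 mm²); the r=3.5 cylinder at (7, 16) contributes a regular 24-gon of circumradius 3.5 (area = (24/2)·3.500²·sin(360°/24) = 38.05 mm²); Combining (union): the regions partially overlap — summed areas 468.55 mm² minus the doubly-counted overlap 84.15 mm² gives 384.40 mm² — area = 384.40 mm². Checking containment: the cross-section at z = 19.84 is a subset of the cross-section at z = 16.96.

entirely on top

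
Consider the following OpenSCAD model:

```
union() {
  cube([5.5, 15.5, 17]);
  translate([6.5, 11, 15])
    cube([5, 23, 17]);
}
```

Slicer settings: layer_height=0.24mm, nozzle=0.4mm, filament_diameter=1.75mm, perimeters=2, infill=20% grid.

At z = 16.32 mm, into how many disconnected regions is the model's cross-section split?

At z = 16.32 mm: the cube (footprint 5.5×15.5) is included at this height; the 5×23 cube at (6.5, 11) contributes its full rectangle; Taking the union: the 2 present regions are separate (no shared area or edge), so areas and boundary lengths simply add and each stays a separate island — 2 connected regions. The result has 2 disconnected regions.

2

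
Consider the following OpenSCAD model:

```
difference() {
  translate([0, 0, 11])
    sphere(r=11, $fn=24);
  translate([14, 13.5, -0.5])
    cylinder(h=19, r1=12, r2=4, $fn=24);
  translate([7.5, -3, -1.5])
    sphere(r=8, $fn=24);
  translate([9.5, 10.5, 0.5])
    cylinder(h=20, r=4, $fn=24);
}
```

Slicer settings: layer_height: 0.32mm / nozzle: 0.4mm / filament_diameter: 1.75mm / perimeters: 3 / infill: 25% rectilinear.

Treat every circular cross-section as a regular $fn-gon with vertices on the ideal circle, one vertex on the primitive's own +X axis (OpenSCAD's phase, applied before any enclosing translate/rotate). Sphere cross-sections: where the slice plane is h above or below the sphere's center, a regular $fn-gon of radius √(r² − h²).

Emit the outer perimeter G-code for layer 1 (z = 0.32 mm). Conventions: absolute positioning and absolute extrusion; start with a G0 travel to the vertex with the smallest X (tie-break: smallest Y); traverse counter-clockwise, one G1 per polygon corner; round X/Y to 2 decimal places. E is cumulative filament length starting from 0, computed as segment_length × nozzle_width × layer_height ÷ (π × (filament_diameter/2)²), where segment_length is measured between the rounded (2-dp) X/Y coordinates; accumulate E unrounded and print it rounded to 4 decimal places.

G0 X-2.63 Y0.00 Z0.32
G1 X-2.54 Y-0.68 E0.0365
G1 X-2.28 Y-1.32 E0.0733
G1 X-1.86 Y-1.86 E0.1097
G1 X-1.32 Y-2.28 E0.1461
G1 X-0.68 Y-2.54 E0.1828
G1 X-0.24 Y-2.60 E0.2065
G1 X-0.02 Y-0.98 E0.2935
G1 X0.75 Y0.90 E0.4016
G1 X1.63 Y2.04 E0.4782
G1 X1.32 Y2.28 E0.4991
G1 X0.68 Y2.54 E0.5358
G1 X0.00 Y2.63 E0.5723
G1 X-0.68 Y2.54 E0.6089
G1 X-1.32 Y2.28 E0.6456
G1 X-1.86 Y1.86 E0.6820
G1 X-2.28 Y1.32 E0.7184
G1 X-2.54 Y0.68 E0.7552
G1 X-2.63 Y0.00 E0.7917

At z = 0.32 mm: the r=11 sphere contributes a regular 24-gon of circumradius √(11²−10.68²) = 2.634; the cone at (14, 13.5): at t=0.043 of its height the radius interpolates to r₁+(r₂−r₁)t = 11.655, giving a regular 24-gon of that circumradius; the r=8 sphere at (7.5, -3) contributes a regular 24-gon of circumradius √(8²−1.82²) = 7.790; the cylinder at (9.5, 10.5) does not reach this height (z outside [0.5, 20.5]); After the difference (first − rest): starting from the r=11 sphere, the cone at (14, 13.5) misses the remaining region (no effect); the r=8 sphere at (7.5, -3) partially overlaps it — only the 8.29 mm² overlap (of its 188.49 mm²) is removed, clipping the outline — 1 connected region. The outline is a single polygon with 18 vertices. Extrusion per mm of travel: 0.4 × 0.32 / (π × 0.875²) = 0.053216. Accumulating E over each segment gives final E = 0.7917.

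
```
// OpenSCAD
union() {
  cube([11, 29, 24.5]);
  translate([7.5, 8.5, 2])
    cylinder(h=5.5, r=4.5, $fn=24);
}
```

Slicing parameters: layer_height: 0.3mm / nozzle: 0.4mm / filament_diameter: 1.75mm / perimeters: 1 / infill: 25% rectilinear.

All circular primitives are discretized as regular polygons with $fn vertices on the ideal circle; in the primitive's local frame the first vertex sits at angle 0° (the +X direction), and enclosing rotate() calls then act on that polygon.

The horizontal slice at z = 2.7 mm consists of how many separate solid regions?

At z = 2.7 mm: the 11×29 cube contributes its full rectangle; the r=4.5 cylinder at (7.5, 8.5) contributes a regular 24-gon of circumradius 4.5; Merging all regions: the regions partially overlap (shared area 59.19 mm²), so overlapping operands fuse into one piece — 1 connected region. The result has 1 disconnected region.

1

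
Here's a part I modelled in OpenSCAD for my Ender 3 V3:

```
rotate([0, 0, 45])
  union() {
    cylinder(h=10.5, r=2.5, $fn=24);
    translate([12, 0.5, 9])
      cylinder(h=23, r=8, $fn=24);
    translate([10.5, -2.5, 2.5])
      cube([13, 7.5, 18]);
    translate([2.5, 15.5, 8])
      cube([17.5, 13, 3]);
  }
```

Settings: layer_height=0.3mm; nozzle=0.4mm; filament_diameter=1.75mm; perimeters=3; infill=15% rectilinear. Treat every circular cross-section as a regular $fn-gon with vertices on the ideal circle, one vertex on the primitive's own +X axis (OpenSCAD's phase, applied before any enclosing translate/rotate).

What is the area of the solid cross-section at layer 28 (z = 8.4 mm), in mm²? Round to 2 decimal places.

344.41 mm²

At z = 8.4 mm: the r=2.5 cylinder gives a regular 24-gon of circumradius 2.5 (constant along its height) (area = (24/2)·2.500²·sin(360°/24) = 19.41 mm²); the cylinder at (12, 0.5) is absent (z outside [9, 32]); the cube at (10.5, -2.5) (footprint 13×7.5) is included at this height (area 97.50 mm²); the cube at (2.5, 15.5) (footprint 17.5×13) is included at this height (area 227.50 mm²); Combining (union): the 3 present regions are separate (no shared area or edge), so areas and boundary lengths simply add and each stays a separate island — area = 344.41 mm²; (rotated 45° about Z; rotation is an isometry so areas/perimeters/island counts are preserved). Overall, the cross-section has 3 separate islands. Net area = 344.41 mm².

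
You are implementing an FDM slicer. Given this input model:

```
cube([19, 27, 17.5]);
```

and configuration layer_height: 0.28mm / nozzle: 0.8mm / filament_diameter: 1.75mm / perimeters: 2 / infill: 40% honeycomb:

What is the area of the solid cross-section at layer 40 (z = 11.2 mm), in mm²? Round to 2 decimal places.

At z = 11.2 mm: the cube is present — its section is the full 19×27 rectangle (area 513.00 mm²). Overall, the cross-section is a single solid region. Net area = 513.00 mm².

513.00 mm²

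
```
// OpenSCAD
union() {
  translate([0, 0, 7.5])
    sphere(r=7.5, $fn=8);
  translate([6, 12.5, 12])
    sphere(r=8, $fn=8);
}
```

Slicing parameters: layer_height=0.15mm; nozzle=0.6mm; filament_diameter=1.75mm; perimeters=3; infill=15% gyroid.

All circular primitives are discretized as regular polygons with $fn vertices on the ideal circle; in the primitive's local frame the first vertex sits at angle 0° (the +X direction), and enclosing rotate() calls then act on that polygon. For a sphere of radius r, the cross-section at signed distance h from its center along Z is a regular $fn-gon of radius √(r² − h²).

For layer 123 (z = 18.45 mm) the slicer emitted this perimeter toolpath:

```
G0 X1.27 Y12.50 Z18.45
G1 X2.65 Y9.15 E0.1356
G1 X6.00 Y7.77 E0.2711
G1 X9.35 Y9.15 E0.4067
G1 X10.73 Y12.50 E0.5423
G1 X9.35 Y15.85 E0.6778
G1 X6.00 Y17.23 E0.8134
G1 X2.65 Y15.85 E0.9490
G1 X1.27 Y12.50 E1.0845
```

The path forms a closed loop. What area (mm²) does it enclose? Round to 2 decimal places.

Apply the shoelace formula to the sequence of (X, Y) vertices; enclosed area = 63.38 mm².

63.38 mm²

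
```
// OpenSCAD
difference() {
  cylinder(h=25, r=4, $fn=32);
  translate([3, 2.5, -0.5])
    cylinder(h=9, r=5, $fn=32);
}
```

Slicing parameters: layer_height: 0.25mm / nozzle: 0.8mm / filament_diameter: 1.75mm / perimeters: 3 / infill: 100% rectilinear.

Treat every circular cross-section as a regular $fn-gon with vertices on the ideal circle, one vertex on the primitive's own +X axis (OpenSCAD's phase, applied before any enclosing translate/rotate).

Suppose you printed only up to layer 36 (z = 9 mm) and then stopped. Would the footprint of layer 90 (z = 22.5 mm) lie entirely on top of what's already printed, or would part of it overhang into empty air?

Compare the two slices. At z = 9: the cylinder: section is a regular 32-gon, circumradius r=4 (area = (32/2)·4.000²·sin(360°/32) = 49.94 mm²); the cylinder at (3, 2.5) is not intersected at this z (z outside [-0.5, 8.5]); After the difference (first − rest): none of the subtracted shapes is present at this height, so the r=4 cylinder is unchanged — area = 49.94 mm². At z = 22.5: the r=4 cylinder gives a regular 32-gon of circumradius 4 (constant along its height) (area = (32/2)·4.000²·sin(360°/32) = 49.94 mm²); the cylinder at (3, 2.5) does not reach this height (z outside [-0.5, 8.5]); Subtracting the remaining from the first: none of the subtracted shapes is present at this height, so the r=4 cylinder is unchanged — area = 49.94 mm². Checking containment: the cross-section at z = 22.5 is a subset of the cross-section at z = 9.

entirely on top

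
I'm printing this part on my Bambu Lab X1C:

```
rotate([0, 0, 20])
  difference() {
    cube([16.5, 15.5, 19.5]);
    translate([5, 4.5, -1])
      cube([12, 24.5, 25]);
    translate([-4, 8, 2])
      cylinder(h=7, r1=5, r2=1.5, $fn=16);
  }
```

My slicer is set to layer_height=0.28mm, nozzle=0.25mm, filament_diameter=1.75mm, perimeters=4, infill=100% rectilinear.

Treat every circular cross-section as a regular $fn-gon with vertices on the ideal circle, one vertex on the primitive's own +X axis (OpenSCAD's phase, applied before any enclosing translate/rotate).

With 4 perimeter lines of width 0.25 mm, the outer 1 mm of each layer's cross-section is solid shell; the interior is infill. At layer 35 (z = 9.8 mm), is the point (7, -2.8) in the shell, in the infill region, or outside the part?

At z = 9.8 mm: the cube (footprint 16.5×15.5) is included at this height; the 12×24.5 cube at (5, 4.5) contributes its full rectangle; the cone at (-4, 8) is not intersected at this z (z outside [2, 9]); Taking the first minus the rest: starting from the 16.5×15.5 cube, the 12×24.5 cube at (5, 4.5) partially overlaps it — only the 126.50 mm² overlap (of its 294.00 mm²) is removed, clipping the outline — 1 connected region; (whole slice rotated 20° about Z — lengths, areas and connectivity unchanged). Overall, the cross-section is a single solid region. Undo the 20° rotation: the query point maps to (5.620, -5.025) in the un-rotated model frame. The nearest boundary edge runs (16.50, 0.00)→(0.00, 0.00); distance from the point to it = 5.03 mm. The point is not inside any of the regions above, so it lies outside the cross-section (5.03 mm from the nearest boundary).

outside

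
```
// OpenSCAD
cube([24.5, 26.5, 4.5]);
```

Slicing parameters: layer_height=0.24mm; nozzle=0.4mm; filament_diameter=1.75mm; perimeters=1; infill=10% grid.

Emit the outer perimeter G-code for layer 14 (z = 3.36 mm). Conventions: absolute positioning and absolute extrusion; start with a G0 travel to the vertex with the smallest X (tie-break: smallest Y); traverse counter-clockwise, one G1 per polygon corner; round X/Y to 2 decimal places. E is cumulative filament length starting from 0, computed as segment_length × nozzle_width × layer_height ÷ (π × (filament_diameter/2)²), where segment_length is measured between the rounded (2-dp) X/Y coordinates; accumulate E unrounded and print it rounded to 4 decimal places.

G0 X0.00 Y0.00 Z3.36
G1 X24.50 Y0.00 E0.9778
G1 X24.50 Y26.50 E2.0355
G1 X0.00 Y26.50 E3.0134
G1 X0.00 Y0.00 E4.0710

At z = 3.36 mm: the cube (footprint 24.5×26.5) is included at this height. The outline is a single polygon with 4 vertices. Extrusion per mm of travel: 0.4 × 0.24 / (π × 0.875²) = 0.039912. Accumulating E over each segment gives final E = 4.0710.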